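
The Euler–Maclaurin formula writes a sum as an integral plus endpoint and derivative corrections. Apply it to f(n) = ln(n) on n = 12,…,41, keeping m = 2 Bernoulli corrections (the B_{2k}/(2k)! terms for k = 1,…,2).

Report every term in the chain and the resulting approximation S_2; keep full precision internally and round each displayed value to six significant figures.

S_2 ≈ 96.5319

∫_12^41 ln(x) dx evaluates to 93.4376.
Endpoint term: (f(12) + f(41))/2 = (2.48491 + 3.71357)/2 = 3.09924.
So far: 96.5368.
Correction k=1: B_{2}/2! · (f^{(1)}(41) − f^{(1)}(12)) = 1/12 · (0.0243902 − 0.0833333) = -0.00491192.
Running total after k=1: 96.5319.
Correction k=2: B_{4}/4! · (f^{(3)}(41) − f^{(3)}(12)) = −1/720 · (2.90187e-05 − 0.00115741) = 1.56721e-06.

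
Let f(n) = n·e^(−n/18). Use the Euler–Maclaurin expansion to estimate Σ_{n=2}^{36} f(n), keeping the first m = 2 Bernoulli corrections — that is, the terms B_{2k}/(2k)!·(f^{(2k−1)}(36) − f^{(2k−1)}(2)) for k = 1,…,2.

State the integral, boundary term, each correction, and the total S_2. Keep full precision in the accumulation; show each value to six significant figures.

The integral term ∫_2^36 x·e^(−x/18) dx = 190.596.
½[f(2) + f(36)] = ½[1.78968 + 4.87207] = 3.33087.
Integral + boundary = 193.927.
Correction k=1: B_{2}/2! · (f^{(1)}(36) − f^{(1)}(2)) = 1/12 · (-0.135335 − 0.795413) = -0.0775623.
After k=1: 193.850.
Correction k=2: B_{4}/4! · (f^{(3)}(36) − f^{(3)}(2)) = −1/720 · (0.000417701 − 0.00797868) = 1.05014e-05.

S_2 ≈ 193.850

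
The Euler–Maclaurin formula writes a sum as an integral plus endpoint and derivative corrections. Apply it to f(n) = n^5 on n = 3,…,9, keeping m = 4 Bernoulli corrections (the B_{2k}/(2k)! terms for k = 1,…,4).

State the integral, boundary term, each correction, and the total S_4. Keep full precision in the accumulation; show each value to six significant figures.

Integral: ∫_3^9 x^5 dx = 88452.0.
½[f(3) + f(9)] = ½[243.000 + 59049.0] = 29646.0.
So far: 118098.
k=1: B_{2}/(2)! × [f^{(1)}(9) − f^{(1)}(3)] = 1/12 × (32805.0 − 405.000) = 2700.00.
After k=1: 120798.
k=2: B_{4}/(4)! × [f^{(3)}(9) − f^{(3)}(3)] = −1/720 × (4860.00 − 540.000) = -6.00000.
After k=2: 120792.
k=3: B_{6}/(6)! × [f^{(5)}(9) − f^{(5)}(3)] = 1/30240 × (120.000 − 120.000) = 0.00000.
After k=3: 120792.
k=4: B_{8}/(8)! × [f^{(7)}(9) − f^{(7)}(3)] = −1/1209600 × (0.00000 − 0.00000) = 0.00000.

S_4 ≈ 120792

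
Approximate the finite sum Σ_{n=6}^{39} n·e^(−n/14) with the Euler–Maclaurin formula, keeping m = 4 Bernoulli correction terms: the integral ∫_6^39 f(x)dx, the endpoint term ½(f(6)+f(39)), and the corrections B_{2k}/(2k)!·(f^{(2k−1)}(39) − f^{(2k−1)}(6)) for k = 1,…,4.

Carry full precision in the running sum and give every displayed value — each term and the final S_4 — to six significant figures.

S_4 ≈ 139.750

∫_6^39 x·e^(−x/14) dx evaluates to 136.633.
Boundary: ½(f(6) + f(39)) = ½(3.90863 + 2.40572) = 3.15717.
Running total after boundary: 139.790.
Order-1 term: 1/12 · (-0.110152 − 0.372251) = -0.0402002.
Partial sum through k=1: 139.750.
Order-2 term: −1/720 · (6.74399e-05 − 0.00854658) = 1.17766e-05.
Partial sum through k=2: 139.750.
Order-3 term: 1/30240 · (3.55550e-06 − 7.75200e-05) = -2.44591e-09.
Partial sum through k=3: 139.750.
Order-4 term: −1/1209600 · (3.45251e-08 − 5.68546e-07) = 4.41485e-13.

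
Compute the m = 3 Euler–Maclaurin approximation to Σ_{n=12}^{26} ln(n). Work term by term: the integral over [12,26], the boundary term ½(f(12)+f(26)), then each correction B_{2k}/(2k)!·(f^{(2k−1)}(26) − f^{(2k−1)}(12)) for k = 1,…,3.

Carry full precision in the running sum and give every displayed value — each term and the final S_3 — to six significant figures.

S_3 ≈ 43.7594

Integral: ∫_12^26 ln(x) dx = 40.8916.
Endpoint term: (f(12) + f(26))/2 = (2.48491 + 3.25810)/2 = 2.87150.
So far: 43.7631.
Correction k=1: B_{2}/2! · (f^{(1)}(26) − f^{(1)}(12)) = 1/12 · (0.0384615 − 0.0833333) = -0.00373932.
Running total after k=1: 43.7594.
Correction k=2: B_{4}/4! · (f^{(3)}(26) − f^{(3)}(12)) = −1/720 · (0.000113792 − 0.00115741) = 1.44947e-06.
Running total after k=2: 43.7594.
Correction k=3: B_{6}/6! · (f^{(5)}(26) − f^{(5)}(12)) = 1/30240 · (2.01997e-06 − 9.64506e-05) = -3.12271e-09.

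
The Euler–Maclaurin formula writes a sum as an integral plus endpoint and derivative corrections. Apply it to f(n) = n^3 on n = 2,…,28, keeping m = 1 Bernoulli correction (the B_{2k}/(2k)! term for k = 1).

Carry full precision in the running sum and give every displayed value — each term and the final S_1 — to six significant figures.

∫_2^28 x^3 dx evaluates to 153660.
Boundary: ½(f(2) + f(28)) = ½(8.00000 + 21952.0) = 10980.0.
Running total after boundary: 164640.
k=1: B_{2}/(2)! × [f^{(1)}(28) − f^{(1)}(2)] = 1/12 × (2352.00 − 12.0000) = 195.000.

S_1 ≈ 164835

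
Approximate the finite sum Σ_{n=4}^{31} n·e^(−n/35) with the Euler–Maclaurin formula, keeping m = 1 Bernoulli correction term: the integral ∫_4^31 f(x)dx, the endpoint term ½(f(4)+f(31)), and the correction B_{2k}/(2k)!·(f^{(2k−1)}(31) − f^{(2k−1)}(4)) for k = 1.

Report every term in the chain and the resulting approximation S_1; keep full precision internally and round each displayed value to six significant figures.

The integral term ∫_4^31 x·e^(−x/35) dx = 264.895.
½[f(4) + f(31)] = ½[3.56801 + 12.7850] = 8.17651.
So far: 273.072.
Correction k=1: B_{2}/2! · (f^{(1)}(31) − f^{(1)}(4)) = 1/12 · (0.0471337 − 0.790060) = -0.0619105.

S_1 ≈ 273.010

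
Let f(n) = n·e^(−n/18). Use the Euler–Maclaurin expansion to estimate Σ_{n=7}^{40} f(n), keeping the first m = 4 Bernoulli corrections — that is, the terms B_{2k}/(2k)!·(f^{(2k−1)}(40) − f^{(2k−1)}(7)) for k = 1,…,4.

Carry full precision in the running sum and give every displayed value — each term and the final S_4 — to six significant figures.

S_4 ≈ 196.372

Integral: ∫_7^40 x·e^(−x/18) dx = 191.878.
Endpoint term: (f(7) + f(40))/2 = (4.74467 + 4.33472)/2 = 4.53969.
Integral + boundary = 196.418.
Correction k=1: B_{2}/2! · (f^{(1)}(40) − f^{(1)}(7)) = 1/12 · (-0.132450 − 0.414217) = -0.0455556.
After k=1: 196.372.
Correction k=2: B_{4}/4! · (f^{(3)}(40) − f^{(3)}(7)) = −1/720 · (0.000260143 − 0.00546246) = 7.22544e-06.
After k=2: 196.372.
Correction k=3: B_{6}/6! · (f^{(5)}(40) − f^{(5)}(7)) = 1/30240 · (2.86753e-06 − 2.97730e-05) = -8.89733e-10.
After k=3: 196.372.
Correction k=4: B_{8}/8! · (f^{(7)}(40) − f^{(7)}(7)) = −1/1209600 · (1.52227e-08 − 1.31749e-07) = 9.63345e-14.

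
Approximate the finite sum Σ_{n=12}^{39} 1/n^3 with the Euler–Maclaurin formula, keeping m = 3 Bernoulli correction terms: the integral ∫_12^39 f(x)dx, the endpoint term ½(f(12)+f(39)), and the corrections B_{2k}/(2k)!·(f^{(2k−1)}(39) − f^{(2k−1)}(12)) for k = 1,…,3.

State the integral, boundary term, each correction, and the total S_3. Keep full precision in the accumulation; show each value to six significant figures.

Integral: ∫_12^39 1/x^3 dx = 0.00314349.
Boundary: ½(f(12) + f(39)) = ½(0.000578704 + 1.68580e-05) = 0.000297781.
So far: 0.00344127.
k=1: B_{2}/(2)! × [f^{(1)}(39) − f^{(1)}(12)] = 1/12 × (-1.29677e-06 − (-0.000144676)) = 1.19483e-05.
Running total after k=1: 0.00345322.
k=2: B_{4}/(4)! × [f^{(3)}(39) − f^{(3)}(12)] = −1/720 × (-1.70515e-08 − (-2.00939e-05)) = -2.78845e-08.
Running total after k=2: 0.00345319.
k=3: B_{6}/(6)! × [f^{(5)}(39) − f^{(5)}(12)] = 1/30240 × (-4.70851e-10 − (-5.86071e-06)) = 1.93791e-10.

S_3 ≈ 0.00345319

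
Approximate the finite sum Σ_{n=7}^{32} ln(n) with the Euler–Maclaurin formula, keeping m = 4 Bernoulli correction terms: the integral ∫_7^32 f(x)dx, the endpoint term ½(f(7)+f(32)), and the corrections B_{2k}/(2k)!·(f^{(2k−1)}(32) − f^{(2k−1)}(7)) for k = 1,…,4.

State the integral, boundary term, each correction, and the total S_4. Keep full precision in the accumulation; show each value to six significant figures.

S_4 ≈ 74.9787

∫_7^32 ln(x) dx evaluates to 72.2822.
½[f(7) + f(32)] = ½[1.94591 + 3.46574] = 2.70582.
So far: 74.9880.
Order-1 term: 1/12 · (0.0312500 − 0.142857) = -0.00930060.
Running total after k=1: 74.9787.
Order-2 term: −1/720 · (6.10352e-05 − 0.00583090) = 8.01371e-06.
Running total after k=2: 74.9787.
Order-3 term: 1/30240 · (7.15256e-07 − 0.00142798) = -4.71978e-08.
Running total after k=3: 74.9787.
Order-4 term: −1/1209600 · (2.09548e-08 − 0.000874271) = 7.22760e-10.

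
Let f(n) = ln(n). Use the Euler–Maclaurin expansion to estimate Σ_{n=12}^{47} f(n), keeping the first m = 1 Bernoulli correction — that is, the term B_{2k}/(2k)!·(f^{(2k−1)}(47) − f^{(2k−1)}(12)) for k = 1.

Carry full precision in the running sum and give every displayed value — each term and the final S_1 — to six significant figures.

S_1 ≈ 119.300

∫_12^47 ln(x) dx evaluates to 116.138.
½[f(12) + f(47)] = ½[2.48491 + 3.85015] = 3.16753.
So far: 119.306.
Correction k=1: B_{2}/2! · (f^{(1)}(47) − f^{(1)}(12)) = 1/12 · (0.0212766 − 0.0833333) = -0.00517139.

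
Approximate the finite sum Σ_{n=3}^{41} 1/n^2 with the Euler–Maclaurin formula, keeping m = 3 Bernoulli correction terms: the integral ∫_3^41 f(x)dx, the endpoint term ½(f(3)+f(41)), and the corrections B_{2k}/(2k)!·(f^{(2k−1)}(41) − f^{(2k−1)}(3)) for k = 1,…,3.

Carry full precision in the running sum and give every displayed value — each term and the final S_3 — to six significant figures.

S_3 ≈ 0.370840

∫_3^41 1/x^2 dx evaluates to 0.308943.
Boundary: ½(f(3) + f(41)) = ½(0.111111 + 0.000594884) = 0.0558530.
Integral + boundary = 0.364796.
Correction k=1: B_{2}/2! · (f^{(1)}(41) − f^{(1)}(3)) = 1/12 · (-2.90187e-05 − (-0.0740741)) = 0.00617042.
Running total after k=1: 0.370967.
Correction k=2: B_{4}/4! · (f^{(3)}(41) − f^{(3)}(3)) = −1/720 · (-2.07153e-07 − (-0.0987654)) = -0.000137174.
Running total after k=2: 0.370829.
Correction k=3: B_{6}/6! · (f^{(5)}(41) − f^{(5)}(3)) = 1/30240 · (-3.69697e-09 − (-0.329218)) = 1.08868e-05.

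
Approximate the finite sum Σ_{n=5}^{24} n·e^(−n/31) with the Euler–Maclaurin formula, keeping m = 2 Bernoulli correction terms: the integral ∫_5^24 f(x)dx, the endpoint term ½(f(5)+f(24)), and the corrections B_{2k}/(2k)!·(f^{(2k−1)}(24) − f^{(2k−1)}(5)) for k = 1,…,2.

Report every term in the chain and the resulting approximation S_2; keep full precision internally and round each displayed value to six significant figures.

S_2 ≈ 171.242

∫_5^24 x·e^(−x/31) dx evaluates to 163.633.
Endpoint term: (f(5) + f(24))/2 = (4.25522 + 11.0658)/2 = 7.66052.
So far: 171.293.
k=1: B_{2}/(2)! × [f^{(1)}(24) − f^{(1)}(5)] = 1/12 × (0.104114 − 0.713780) = -0.0508055.
Partial sum through k=1: 171.242.
k=2: B_{4}/(4)! × [f^{(3)}(24) − f^{(3)}(5)] = −1/720 × (0.00106791 − 0.00251391) = 2.00833e-06.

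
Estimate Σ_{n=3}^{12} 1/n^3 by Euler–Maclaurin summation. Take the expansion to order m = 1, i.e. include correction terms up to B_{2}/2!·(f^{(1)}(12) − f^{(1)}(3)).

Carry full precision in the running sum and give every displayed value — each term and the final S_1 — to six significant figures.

S_1 ≈ 0.0739656

∫_3^12 1/x^3 dx evaluates to 0.0520833.
Endpoint term: (f(3) + f(12))/2 = (0.0370370 + 0.000578704)/2 = 0.0188079.
So far: 0.0708912.
Correction k=1: B_{2}/2! · (f^{(1)}(12) − f^{(1)}(3)) = 1/12 · (-0.000144676 − (-0.0370370)) = 0.00307436.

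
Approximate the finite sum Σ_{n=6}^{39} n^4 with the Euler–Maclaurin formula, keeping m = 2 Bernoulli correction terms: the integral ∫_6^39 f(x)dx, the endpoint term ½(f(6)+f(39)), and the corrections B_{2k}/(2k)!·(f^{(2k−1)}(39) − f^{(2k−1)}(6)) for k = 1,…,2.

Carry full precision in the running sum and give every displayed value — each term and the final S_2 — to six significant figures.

S_2 ≈ 1.92204e+07

The integral term ∫_6^39 x^4 dx = 1.80433e+07.
½[f(6) + f(39)] = ½[1296.00 + 2.31344e+06] = 1.15737e+06.
Integral + boundary = 1.92007e+07.
Correction k=1: B_{2}/2! · (f^{(1)}(39) − f^{(1)}(6)) = 1/12 · (237276 − 864.000) = 19701.0.
Partial sum through k=1: 1.92204e+07.
Correction k=2: B_{4}/4! · (f^{(3)}(39) − f^{(3)}(6)) = −1/720 · (936.000 − 144.000) = -1.10000.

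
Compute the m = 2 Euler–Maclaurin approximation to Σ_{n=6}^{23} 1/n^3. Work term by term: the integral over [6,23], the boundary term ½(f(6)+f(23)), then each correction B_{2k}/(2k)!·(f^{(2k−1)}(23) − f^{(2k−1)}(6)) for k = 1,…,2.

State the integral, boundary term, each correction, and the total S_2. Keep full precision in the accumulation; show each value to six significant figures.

Integral: ∫_6^23 1/x^3 dx = 0.0129437.
Endpoint term: (f(6) + f(23))/2 = (0.00462963 + 8.21895e-05)/2 = 0.00235591.
Running total after boundary: 0.0152996.
Correction k=1: B_{2}/2! · (f^{(1)}(23) − f^{(1)}(6)) = 1/12 · (-1.07204e-05 − (-0.00231481)) = 0.000192008.
Partial sum through k=1: 0.0154916.
Correction k=2: B_{4}/4! · (f^{(3)}(23) − f^{(3)}(6)) = −1/720 · (-4.05307e-07 − (-0.00128601)) = -1.78556e-06.

S_2 ≈ 0.0154898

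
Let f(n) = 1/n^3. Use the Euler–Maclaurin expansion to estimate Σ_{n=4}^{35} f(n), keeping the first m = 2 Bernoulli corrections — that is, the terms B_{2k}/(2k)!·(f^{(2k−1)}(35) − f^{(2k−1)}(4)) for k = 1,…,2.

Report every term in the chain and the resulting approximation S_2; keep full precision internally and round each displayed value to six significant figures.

S_2 ≈ 0.0396220

Integral: ∫_4^35 1/x^3 dx = 0.0308418.
Boundary: ½(f(4) + f(35)) = ½(0.0156250 + 2.33236e-05) = 0.00782416.
Integral + boundary = 0.0386660.
k=1: B_{2}/(2)! × [f^{(1)}(35) − f^{(1)}(4)] = 1/12 × (-1.99917e-06 − (-0.0117188)) = 0.000976396.
Partial sum through k=1: 0.0396424.
k=2: B_{4}/(4)! × [f^{(3)}(35) − f^{(3)}(4)] = −1/720 × (-3.26395e-08 − (-0.0146484)) = -2.03450e-05.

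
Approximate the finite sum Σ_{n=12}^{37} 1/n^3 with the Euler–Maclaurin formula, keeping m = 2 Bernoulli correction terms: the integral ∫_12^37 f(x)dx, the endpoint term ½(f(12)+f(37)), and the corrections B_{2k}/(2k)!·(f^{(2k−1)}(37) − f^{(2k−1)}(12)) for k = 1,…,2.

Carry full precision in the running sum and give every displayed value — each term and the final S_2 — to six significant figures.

The integral term ∫_12^37 1/x^3 dx = 0.00310699.
Endpoint term: (f(12) + f(37))/2 = (0.000578704 + 1.97422e-05)/2 = 0.000299223.
Running total after boundary: 0.00340622.
Order-1 term: 1/12 · (-1.60072e-06 − (-0.000144676)) = 1.19229e-05.
After k=1: 0.00341814.
Order-2 term: −1/720 · (-2.33852e-08 − (-2.00939e-05)) = -2.78757e-08.

S_2 ≈ 0.00341811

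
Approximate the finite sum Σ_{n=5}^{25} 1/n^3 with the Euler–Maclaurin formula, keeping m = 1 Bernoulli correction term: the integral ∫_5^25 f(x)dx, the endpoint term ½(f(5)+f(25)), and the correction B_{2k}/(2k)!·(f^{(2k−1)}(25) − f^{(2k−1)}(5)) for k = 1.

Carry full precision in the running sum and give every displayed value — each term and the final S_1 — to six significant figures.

The integral term ∫_5^25 1/x^3 dx = 0.0192000.
Endpoint term: (f(5) + f(25))/2 = (0.00800000 + 6.40000e-05)/2 = 0.00403200.
So far: 0.0232320.
Correction k=1: B_{2}/2! · (f^{(1)}(25) − f^{(1)}(5)) = 1/12 · (-7.68000e-06 − (-0.00480000)) = 0.000399360.

S_1 ≈ 0.0236314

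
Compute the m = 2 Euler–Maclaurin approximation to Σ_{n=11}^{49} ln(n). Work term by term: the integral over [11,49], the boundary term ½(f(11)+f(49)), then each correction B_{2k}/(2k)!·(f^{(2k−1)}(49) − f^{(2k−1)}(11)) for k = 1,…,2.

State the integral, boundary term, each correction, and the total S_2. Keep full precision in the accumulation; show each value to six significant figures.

S_2 ≈ 129.461

The integral term ∫_11^49 ln(x) dx = 126.322.
½[f(11) + f(49)] = ½[2.39790 + 3.89182] = 3.14486.
Integral + boundary = 129.467.
Correction k=1: B_{2}/2! · (f^{(1)}(49) − f^{(1)}(11)) = 1/12 · (0.0204082 − 0.0909091) = -0.00587508.
Partial sum through k=1: 129.461.
Correction k=2: B_{4}/4! · (f^{(3)}(49) − f^{(3)}(11)) = −1/720 · (1.69997e-05 − 0.00150263) = 2.06337e-06.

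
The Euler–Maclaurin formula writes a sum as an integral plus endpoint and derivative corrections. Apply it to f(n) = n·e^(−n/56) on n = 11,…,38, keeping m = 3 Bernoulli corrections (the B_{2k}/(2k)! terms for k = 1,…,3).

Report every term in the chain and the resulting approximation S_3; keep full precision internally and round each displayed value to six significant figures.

S_3 ≈ 426.341

The integral term ∫_11^38 x·e^(−x/56) dx = 412.224.
Boundary: ½(f(11) + f(38)) = ½(9.03826 + 19.2790) = 14.1586.
Integral + boundary = 426.383.
k=1: B_{2}/(2)! × [f^{(1)}(38) − f^{(1)}(11)] = 1/12 × (0.163074 − 0.660263) = -0.0414324.
Running total after k=1: 426.341.
k=2: B_{4}/(4)! × [f^{(3)}(38) − f^{(3)}(11)] = −1/720 × (0.000375560 − 0.000734561) = 4.98612e-07.
Running total after k=2: 426.341.
k=3: B_{6}/(6)! × [f^{(5)}(38) − f^{(5)}(11)] = 1/30240 × (2.22934e-07 − 4.01332e-07) = -5.89944e-12.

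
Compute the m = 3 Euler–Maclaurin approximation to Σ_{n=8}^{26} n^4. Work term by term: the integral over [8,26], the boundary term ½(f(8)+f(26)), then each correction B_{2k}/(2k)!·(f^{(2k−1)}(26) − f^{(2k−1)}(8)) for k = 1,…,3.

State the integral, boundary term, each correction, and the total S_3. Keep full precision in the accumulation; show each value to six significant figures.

S_3 ≈ 2.60594e+06

The integral term ∫_8^26 x^4 dx = 2.36972e+06.
Boundary: ½(f(8) + f(26)) = ½(4096.00 + 456976) = 230536.
Integral + boundary = 2.60026e+06.
k=1: B_{2}/(2)! × [f^{(1)}(26) − f^{(1)}(8)] = 1/12 × (70304.0 − 2048.00) = 5688.00.
Running total after k=1: 2.60595e+06.
k=2: B_{4}/(4)! × [f^{(3)}(26) − f^{(3)}(8)] = −1/720 × (624.000 − 192.000) = -0.600000.
Running total after k=2: 2.60594e+06.
k=3: B_{6}/(6)! × [f^{(5)}(26) − f^{(5)}(8)] = 1/30240 × (0.00000 − 0.00000) = 0.00000.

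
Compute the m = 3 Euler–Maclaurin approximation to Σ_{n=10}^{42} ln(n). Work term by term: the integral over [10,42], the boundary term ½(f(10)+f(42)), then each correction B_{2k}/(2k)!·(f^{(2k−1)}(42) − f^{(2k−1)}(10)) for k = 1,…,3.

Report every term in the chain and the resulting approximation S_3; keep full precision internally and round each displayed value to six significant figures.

The integral term ∫_10^42 ln(x) dx = 101.956.
½[f(10) + f(42)] = ½[2.30259 + 3.73767] = 3.02013.
Integral + boundary = 104.976.
Correction k=1: B_{2}/2! · (f^{(1)}(42) − f^{(1)}(10)) = 1/12 · (0.0238095 − 0.100000) = -0.00634921.
After k=1: 104.970.
Correction k=2: B_{4}/4! · (f^{(3)}(42) − f^{(3)}(10)) = −1/720 · (2.69949e-05 − 0.00200000) = 2.74028e-06.
After k=2: 104.970.
Correction k=3: B_{6}/6! · (f^{(5)}(42) − f^{(5)}(10)) = 1/30240 · (1.83639e-07 − 0.000240000) = -7.93044e-09.

S_3 ≈ 104.970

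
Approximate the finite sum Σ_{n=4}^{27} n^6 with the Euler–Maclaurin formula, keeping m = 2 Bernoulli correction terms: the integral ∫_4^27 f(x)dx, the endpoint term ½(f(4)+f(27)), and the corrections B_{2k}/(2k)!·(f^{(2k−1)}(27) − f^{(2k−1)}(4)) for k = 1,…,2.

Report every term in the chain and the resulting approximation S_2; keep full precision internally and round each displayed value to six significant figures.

S_2 ≈ 1.69522e+09

Integral: ∫_4^27 x^6 dx = 1.49433e+09.
½[f(4) + f(27)] = ½[4096.00 + 3.87420e+08] = 1.93712e+08.
Running total after boundary: 1.68805e+09.
k=1: B_{2}/(2)! × [f^{(1)}(27) − f^{(1)}(4)] = 1/12 × (8.60934e+07 − 6144.00) = 7.17394e+06.
Running total after k=1: 1.69522e+09.
k=2: B_{4}/(4)! × [f^{(3)}(27) − f^{(3)}(4)] = −1/720 × (2.36196e+06 − 7680.00) = -3269.83.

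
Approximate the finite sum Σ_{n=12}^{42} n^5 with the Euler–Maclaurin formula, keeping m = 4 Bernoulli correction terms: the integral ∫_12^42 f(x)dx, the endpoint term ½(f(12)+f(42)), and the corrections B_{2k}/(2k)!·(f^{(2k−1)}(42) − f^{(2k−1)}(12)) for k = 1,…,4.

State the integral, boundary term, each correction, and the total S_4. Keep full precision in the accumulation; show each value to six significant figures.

S_4 ≈ 9.81099e+08

∫_12^42 x^5 dx evaluates to 9.14341e+08.
½[f(12) + f(42)] = ½[248832 + 1.30691e+08] = 6.54700e+07.
So far: 9.79811e+08.
Correction k=1: B_{2}/2! · (f^{(1)}(42) − f^{(1)}(12)) = 1/12 · (1.55585e+07 − 103680) = 1.28790e+06.
After k=1: 9.81099e+08.
Correction k=2: B_{4}/4! · (f^{(3)}(42) − f^{(3)}(12)) = −1/720 · (105840 − 8640.00) = -135.000.
After k=2: 9.81099e+08.
Correction k=3: B_{6}/6! · (f^{(5)}(42) − f^{(5)}(12)) = 1/30240 · (120.000 − 120.000) = 0.00000.
After k=3: 9.81099e+08.
Correction k=4: B_{8}/8! · (f^{(7)}(42) − f^{(7)}(12)) = −1/1209600 · (0.00000 − 0.00000) = 0.00000.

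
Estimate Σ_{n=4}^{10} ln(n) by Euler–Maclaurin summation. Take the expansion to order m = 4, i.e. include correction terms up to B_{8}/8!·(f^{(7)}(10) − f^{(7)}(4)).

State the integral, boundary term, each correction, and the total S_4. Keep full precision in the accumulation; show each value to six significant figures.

S_4 ≈ 13.3127

The integral term ∫_4^10 ln(x) dx = 11.4807.
Boundary: ½(f(4) + f(10)) = ½(1.38629 + 2.30259) = 1.84444.
Running total after boundary: 13.3251.
k=1: B_{2}/(2)! × [f^{(1)}(10) − f^{(1)}(4)] = 1/12 × (0.100000 − 0.250000) = -0.0125000.
After k=1: 13.3126.
k=2: B_{4}/(4)! × [f^{(3)}(10) − f^{(3)}(4)] = −1/720 × (0.00200000 − 0.0312500) = 4.06250e-05.
After k=2: 13.3127.
k=3: B_{6}/(6)! × [f^{(5)}(10) − f^{(5)}(4)] = 1/30240 × (0.000240000 − 0.0234375) = -7.67113e-07.
After k=3: 13.3127.
k=4: B_{8}/(8)! × [f^{(7)}(10) − f^{(7)}(4)] = −1/1209600 × (7.20000e-05 − 0.0439453) = 3.62709e-08.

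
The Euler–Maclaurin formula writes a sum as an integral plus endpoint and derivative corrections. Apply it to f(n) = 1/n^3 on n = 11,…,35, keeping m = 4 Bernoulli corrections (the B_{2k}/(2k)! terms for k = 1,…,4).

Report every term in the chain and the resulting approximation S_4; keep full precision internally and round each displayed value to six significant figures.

The integral term ∫_11^35 1/x^3 dx = 0.00372407.
Endpoint term: (f(11) + f(35))/2 = (0.000751315 + 2.33236e-05)/2 = 0.000387319.
Running total after boundary: 0.00411139.
Order-1 term: 1/12 · (-1.99917e-06 − (-0.000204904)) = 1.69087e-05.
Running total after k=1: 0.00412830.
Order-2 term: −1/720 · (-3.26395e-08 − (-3.38684e-05)) = -4.69942e-08.
Running total after k=2: 0.00412825.
Order-3 term: 1/30240 · (-1.11907e-09 − (-1.17560e-05)) = 3.88719e-10.
Running total after k=3: 0.00412825.
Order-4 term: −1/1209600 · (-6.57737e-11 − (-6.99530e-06)) = -5.78309e-12.

S_4 ≈ 0.00412825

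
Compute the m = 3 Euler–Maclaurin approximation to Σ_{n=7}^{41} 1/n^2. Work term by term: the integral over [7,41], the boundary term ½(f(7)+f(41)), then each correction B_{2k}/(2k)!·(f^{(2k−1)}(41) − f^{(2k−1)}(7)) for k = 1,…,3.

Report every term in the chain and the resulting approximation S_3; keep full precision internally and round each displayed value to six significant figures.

∫_7^41 1/x^2 dx evaluates to 0.118467.
½[f(7) + f(41)] = ½[0.0204082 + 0.000594884] = 0.0105015.
So far: 0.128968.
Order-1 term: 1/12 · (-2.90187e-05 − (-0.00583090)) = 0.000483490.
Running total after k=1: 0.129452.
Order-2 term: −1/720 · (-2.07153e-07 − (-0.00142798)) = -1.98301e-06.
Running total after k=2: 0.129450.
Order-3 term: 1/30240 · (-3.69697e-09 − (-0.000874271)) = 2.89110e-08.

S_3 ≈ 0.129450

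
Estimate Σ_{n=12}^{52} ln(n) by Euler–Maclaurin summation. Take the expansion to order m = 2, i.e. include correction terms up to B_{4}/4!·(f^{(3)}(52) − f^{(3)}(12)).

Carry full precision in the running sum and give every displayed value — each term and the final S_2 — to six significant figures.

The integral term ∫_12^52 ln(x) dx = 135.646.
Boundary: ½(f(12) + f(52)) = ½(2.48491 + 3.95124) = 3.21808.
Running total after boundary: 138.864.
k=1: B_{2}/(2)! × [f^{(1)}(52) − f^{(1)}(12)] = 1/12 × (0.0192308 − 0.0833333) = -0.00534188.
Partial sum through k=1: 138.859.
k=2: B_{4}/(4)! × [f^{(3)}(52) − f^{(3)}(12)] = −1/720 × (1.42239e-05 − 0.00115741) = 1.58775e-06.

S_2 ≈ 138.859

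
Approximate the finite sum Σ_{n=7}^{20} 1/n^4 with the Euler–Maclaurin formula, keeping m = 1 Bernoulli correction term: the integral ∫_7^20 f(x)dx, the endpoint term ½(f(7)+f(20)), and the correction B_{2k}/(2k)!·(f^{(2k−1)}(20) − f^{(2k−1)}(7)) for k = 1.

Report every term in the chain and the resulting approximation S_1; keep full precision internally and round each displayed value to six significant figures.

S_1 ≈ 0.00116125

∫_7^20 1/x^4 dx evaluates to 0.000930151.
½[f(7) + f(20)] = ½[0.000416493 + 6.25000e-06] = 0.000211372.
So far: 0.00114152.
Order-1 term: 1/12 · (-1.25000e-06 − (-0.000237996)) = 1.97288e-05.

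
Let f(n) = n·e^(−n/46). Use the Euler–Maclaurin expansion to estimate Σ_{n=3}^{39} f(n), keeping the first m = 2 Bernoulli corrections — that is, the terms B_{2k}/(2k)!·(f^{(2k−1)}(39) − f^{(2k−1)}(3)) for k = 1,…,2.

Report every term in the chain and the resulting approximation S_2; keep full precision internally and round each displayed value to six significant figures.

S_2 ≈ 446.552

∫_3^39 x·e^(−x/46) dx evaluates to 436.862.
Endpoint term: (f(3) + f(39))/2 = (2.81059 + 16.7055)/2 = 9.75803.
Running total after boundary: 446.620.
k=1: B_{2}/(2)! × [f^{(1)}(39) − f^{(1)}(3)] = 1/12 × (0.0651830 − 0.875764) = -0.0675484.
After k=1: 446.552.
k=2: B_{4}/(4)! × [f^{(3)}(39) − f^{(3)}(3)] = −1/720 × (0.000435668 − 0.00129938) = 1.19960e-06.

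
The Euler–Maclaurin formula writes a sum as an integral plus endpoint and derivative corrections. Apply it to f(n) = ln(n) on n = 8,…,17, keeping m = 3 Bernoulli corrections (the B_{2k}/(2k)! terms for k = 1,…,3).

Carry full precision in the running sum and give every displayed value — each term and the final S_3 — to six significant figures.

The integral term ∫_8^17 ln(x) dx = 22.5291.
½[f(8) + f(17)] = ½[2.07944 + 2.83321] = 2.45633.
So far: 24.9854.
k=1: B_{2}/(2)! × [f^{(1)}(17) − f^{(1)}(8)] = 1/12 × (0.0588235 − 0.125000) = -0.00551471.
Running total after k=1: 24.9799.
k=2: B_{4}/(4)! × [f^{(3)}(17) − f^{(3)}(8)] = −1/720 × (0.000407083 − 0.00390625) = 4.85995e-06.
Running total after k=2: 24.9799.
k=3: B_{6}/(6)! × [f^{(5)}(17) − f^{(5)}(8)] = 1/30240 × (1.69031e-05 − 0.000732422) = -2.36613e-08.

S_3 ≈ 24.9799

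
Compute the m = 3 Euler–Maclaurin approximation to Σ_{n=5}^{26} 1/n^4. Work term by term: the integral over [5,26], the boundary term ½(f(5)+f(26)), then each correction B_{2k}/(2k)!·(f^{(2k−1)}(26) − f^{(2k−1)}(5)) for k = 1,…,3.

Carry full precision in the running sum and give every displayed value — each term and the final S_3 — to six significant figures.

∫_5^26 1/x^4 dx evaluates to 0.00264770.
Boundary: ½(f(5) + f(26)) = ½(0.00160000 + 2.18830e-06) = 0.000801094.
Running total after boundary: 0.00344880.
Order-1 term: 1/12 · (-3.36661e-07 − (-0.00128000)) = 0.000106639.
Partial sum through k=1: 0.00355543.
Order-2 term: −1/720 · (-1.49406e-08 − (-0.00153600)) = -2.13331e-06.
Partial sum through k=2: 0.00355330.
Order-3 term: 1/30240 · (-1.23768e-09 − (-0.00344064)) = 1.13778e-07.

S_3 ≈ 0.00355341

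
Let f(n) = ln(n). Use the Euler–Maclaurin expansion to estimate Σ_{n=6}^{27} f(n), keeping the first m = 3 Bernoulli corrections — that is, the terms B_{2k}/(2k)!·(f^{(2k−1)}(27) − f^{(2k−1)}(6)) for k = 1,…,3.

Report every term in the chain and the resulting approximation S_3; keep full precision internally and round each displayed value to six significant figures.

∫_6^27 ln(x) dx evaluates to 57.2370.
Endpoint term: (f(6) + f(27))/2 = (1.79176 + 3.29584)/2 = 2.54380.
Integral + boundary = 59.7808.
Order-1 term: 1/12 · (0.0370370 − 0.166667) = -0.0108025.
After k=1: 59.7700.
Order-2 term: −1/720 · (0.000101611 − 0.00925926) = 1.27190e-05.
After k=2: 59.7700.
Order-3 term: 1/30240 · (1.67260e-06 − 0.00308642) = -1.02009e-07.

S_3 ≈ 59.7700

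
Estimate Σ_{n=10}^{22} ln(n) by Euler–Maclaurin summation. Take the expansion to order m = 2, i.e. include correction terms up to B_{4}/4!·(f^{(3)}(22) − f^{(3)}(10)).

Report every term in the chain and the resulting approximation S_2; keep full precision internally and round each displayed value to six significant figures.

S_2 ≈ 35.6694

Integral: ∫_10^22 ln(x) dx = 32.9771.
½[f(10) + f(22)] = ½[2.30259 + 3.09104] = 2.69681.
Integral + boundary = 35.6739.
Order-1 term: 1/12 · (0.0454545 − 0.100000) = -0.00454545.
Partial sum through k=1: 35.6694.
Order-2 term: −1/720 · (0.000187829 − 0.00200000) = 2.51690e-06.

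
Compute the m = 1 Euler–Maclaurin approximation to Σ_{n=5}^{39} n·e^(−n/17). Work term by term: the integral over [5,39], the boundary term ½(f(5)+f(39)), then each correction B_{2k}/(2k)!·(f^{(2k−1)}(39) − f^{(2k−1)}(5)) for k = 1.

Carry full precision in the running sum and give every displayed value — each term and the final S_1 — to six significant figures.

S_1 ≈ 186.466

The integral term ∫_5^39 x·e^(−x/17) dx = 182.691.
Endpoint term: (f(5) + f(39))/2 = (3.72594 + 3.93316)/2 = 3.82955.
Running total after boundary: 186.521.
Order-1 term: 1/12 · (-0.130512 − 0.526016) = -0.0547107.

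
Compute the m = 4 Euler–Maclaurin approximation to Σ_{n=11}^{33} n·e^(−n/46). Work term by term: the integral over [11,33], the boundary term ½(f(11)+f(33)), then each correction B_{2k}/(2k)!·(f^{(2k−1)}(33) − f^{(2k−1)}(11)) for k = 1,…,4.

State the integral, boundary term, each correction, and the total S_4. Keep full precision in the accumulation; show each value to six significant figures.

∫_11^33 x·e^(−x/46) dx evaluates to 290.854.
½[f(11) + f(33)] = ½[8.66043 + 16.1048] = 12.3826.
Running total after boundary: 303.237.
Correction k=1: B_{2}/2! · (f^{(1)}(33) − f^{(1)}(11)) = 1/12 · (0.137920 − 0.599042) = -0.0384268.
Running total after k=1: 303.199.
Correction k=2: B_{4}/4! · (f^{(3)}(33) − f^{(3)}(11)) = −1/720 · (0.000526450 − 0.00102725) = 6.95560e-07.
Running total after k=2: 303.199.
Correction k=3: B_{6}/6! · (f^{(5)}(33) − f^{(5)}(11)) = 1/30240 · (4.66786e-07 − 8.37147e-07) = -1.22474e-11.
Running total after k=3: 303.199.
Correction k=4: B_{8}/8! · (f^{(7)}(33) − f^{(7)}(11)) = −1/1209600 · (3.23619e-10 − 5.61827e-10) = 1.96931e-16.

S_4 ≈ 303.199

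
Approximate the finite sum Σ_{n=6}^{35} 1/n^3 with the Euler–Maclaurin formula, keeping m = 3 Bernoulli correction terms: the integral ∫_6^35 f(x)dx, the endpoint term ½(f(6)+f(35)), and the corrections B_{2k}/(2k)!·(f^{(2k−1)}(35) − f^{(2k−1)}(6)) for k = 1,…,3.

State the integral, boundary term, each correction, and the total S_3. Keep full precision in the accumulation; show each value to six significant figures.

S_3 ≈ 0.0159982

The integral term ∫_6^35 1/x^3 dx = 0.0134807.
Boundary: ½(f(6) + f(35)) = ½(0.00462963 + 2.33236e-05) = 0.00232648.
Running total after boundary: 0.0158072.
k=1: B_{2}/(2)! × [f^{(1)}(35) − f^{(1)}(6)] = 1/12 × (-1.99917e-06 − (-0.00231481)) = 0.000192735.
After k=1: 0.0159999.
k=2: B_{4}/(4)! × [f^{(3)}(35) − f^{(3)}(6)] = −1/720 × (-3.26395e-08 − (-0.00128601)) = -1.78608e-06.
After k=2: 0.0159982.
k=3: B_{6}/(6)! × [f^{(5)}(35) − f^{(5)}(6)] = 1/30240 × (-1.11907e-09 − (-0.00150034)) = 4.96145e-08.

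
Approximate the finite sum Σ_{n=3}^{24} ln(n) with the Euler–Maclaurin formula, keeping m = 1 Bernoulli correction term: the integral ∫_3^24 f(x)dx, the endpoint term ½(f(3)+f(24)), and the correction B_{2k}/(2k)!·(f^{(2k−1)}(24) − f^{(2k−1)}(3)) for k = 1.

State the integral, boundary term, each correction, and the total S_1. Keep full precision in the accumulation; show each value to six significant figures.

S_1 ≈ 54.0915

The integral term ∫_3^24 ln(x) dx = 51.9775.
Endpoint term: (f(3) + f(24))/2 = (1.09861 + 3.17805)/2 = 2.13833.
Running total after boundary: 54.1158.
k=1: B_{2}/(2)! × [f^{(1)}(24) − f^{(1)}(3)] = 1/12 × (0.0416667 − 0.333333) = -0.0243056.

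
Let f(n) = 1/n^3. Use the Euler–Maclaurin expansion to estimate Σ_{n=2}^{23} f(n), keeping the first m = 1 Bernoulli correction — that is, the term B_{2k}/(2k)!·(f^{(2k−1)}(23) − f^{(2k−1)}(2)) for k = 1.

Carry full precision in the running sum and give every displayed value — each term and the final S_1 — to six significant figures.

S_1 ≈ 0.202220

Integral: ∫_2^23 1/x^3 dx = 0.124055.
½[f(2) + f(23)] = ½[0.125000 + 8.21895e-05] = 0.0625411.
Running total after boundary: 0.186596.
k=1: B_{2}/(2)! × [f^{(1)}(23) − f^{(1)}(2)] = 1/12 × (-1.07204e-05 − (-0.187500)) = 0.0156241.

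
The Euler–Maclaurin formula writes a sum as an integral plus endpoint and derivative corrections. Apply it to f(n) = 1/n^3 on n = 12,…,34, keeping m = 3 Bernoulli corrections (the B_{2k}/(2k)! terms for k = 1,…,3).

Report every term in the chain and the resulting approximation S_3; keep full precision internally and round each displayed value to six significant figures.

Integral: ∫_12^34 1/x^3 dx = 0.00303970.
Boundary: ½(f(12) + f(34)) = ½(0.000578704 + 2.54427e-05) = 0.000302073.
Running total after boundary: 0.00334177.
k=1: B_{2}/(2)! × [f^{(1)}(34) − f^{(1)}(12)] = 1/12 × (-2.24494e-06 − (-0.000144676)) = 1.18692e-05.
Running total after k=1: 0.00335364.
k=2: B_{4}/(4)! × [f^{(3)}(34) − f^{(3)}(12)] = −1/720 × (-3.88399e-08 − (-2.00939e-05)) = -2.78542e-08.
Running total after k=2: 0.00335361.
k=3: B_{6}/(6)! × [f^{(5)}(34) − f^{(5)}(12)] = 1/30240 × (-1.41114e-09 − (-5.86071e-06)) = 1.93760e-10.

S_3 ≈ 0.00335361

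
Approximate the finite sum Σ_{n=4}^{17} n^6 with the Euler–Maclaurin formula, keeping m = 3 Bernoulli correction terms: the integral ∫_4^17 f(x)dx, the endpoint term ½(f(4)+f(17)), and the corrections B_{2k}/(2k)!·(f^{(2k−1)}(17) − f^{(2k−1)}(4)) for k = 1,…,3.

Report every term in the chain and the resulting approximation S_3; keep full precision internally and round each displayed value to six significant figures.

S_3 ≈ 7.13969e+07

Integral: ∫_4^17 x^6 dx = 5.86175e+07.
Boundary: ½(f(4) + f(17)) = ½(4096.00 + 2.41376e+07) = 1.20708e+07.
So far: 7.06883e+07.
Order-1 term: 1/12 · (8.51914e+06 − 6144.00) = 709416.
After k=1: 7.13977e+07.
Order-2 term: −1/720 · (589560 − 7680.00) = -808.167.
After k=2: 7.13969e+07.
Order-3 term: 1/30240 · (12240.0 − 2880.00) = 0.309524.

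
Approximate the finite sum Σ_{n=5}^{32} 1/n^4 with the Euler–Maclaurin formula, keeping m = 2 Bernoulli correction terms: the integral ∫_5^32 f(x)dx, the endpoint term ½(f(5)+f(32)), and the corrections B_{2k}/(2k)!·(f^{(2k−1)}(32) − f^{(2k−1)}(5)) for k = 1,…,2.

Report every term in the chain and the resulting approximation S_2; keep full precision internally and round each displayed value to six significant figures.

S_2 ≈ 0.00356149

The integral term ∫_5^32 1/x^4 dx = 0.00265649.
½[f(5) + f(32)] = ½[0.00160000 + 9.53674e-07] = 0.000800477.
So far: 0.00345697.
k=1: B_{2}/(2)! × [f^{(1)}(32) − f^{(1)}(5)] = 1/12 × (-1.19209e-07 − (-0.00128000)) = 0.000106657.
Running total after k=1: 0.00356363.
k=2: B_{4}/(4)! × [f^{(3)}(32) − f^{(3)}(5)] = −1/720 × (-3.49246e-09 − (-0.00153600)) = -2.13333e-06.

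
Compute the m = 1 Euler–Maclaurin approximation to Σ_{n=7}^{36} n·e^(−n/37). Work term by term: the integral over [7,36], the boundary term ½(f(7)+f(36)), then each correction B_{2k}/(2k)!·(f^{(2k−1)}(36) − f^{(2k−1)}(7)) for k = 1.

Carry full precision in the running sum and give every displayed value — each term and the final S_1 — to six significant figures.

S_1 ≈ 336.163

Integral: ∫_7^36 x·e^(−x/37) dx = 326.518.
Boundary: ½(f(7) + f(36)) = ½(5.79341 + 13.6065) = 9.69994.
Running total after boundary: 336.218.
Correction k=1: B_{2}/2! · (f^{(1)}(36) − f^{(1)}(7)) = 1/12 · (0.0102151 − 0.671051) = -0.0550697.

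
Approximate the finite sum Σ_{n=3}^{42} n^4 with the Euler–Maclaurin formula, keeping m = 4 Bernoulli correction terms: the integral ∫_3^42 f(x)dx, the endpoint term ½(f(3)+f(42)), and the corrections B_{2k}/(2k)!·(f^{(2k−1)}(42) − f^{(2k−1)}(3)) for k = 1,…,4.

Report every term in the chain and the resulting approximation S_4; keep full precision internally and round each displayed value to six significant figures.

S_4 ≈ 2.77188e+07

∫_3^42 x^4 dx evaluates to 2.61382e+07.
Boundary: ½(f(3) + f(42)) = ½(81.0000 + 3.11170e+06) = 1.55589e+06.
Integral + boundary = 2.76941e+07.
Correction k=1: B_{2}/2! · (f^{(1)}(42) − f^{(1)}(3)) = 1/12 · (296352 − 108.000) = 24687.0.
Running total after k=1: 2.77188e+07.
Correction k=2: B_{4}/4! · (f^{(3)}(42) − f^{(3)}(3)) = −1/720 · (1008.00 − 72.0000) = -1.30000.
Running total after k=2: 2.77188e+07.
Correction k=3: B_{6}/6! · (f^{(5)}(42) − f^{(5)}(3)) = 1/30240 · (0.00000 − 0.00000) = 0.00000.
Running total after k=3: 2.77188e+07.
Correction k=4: B_{8}/8! · (f^{(7)}(42) − f^{(7)}(3)) = −1/1209600 · (0.00000 − 0.00000) = 0.00000.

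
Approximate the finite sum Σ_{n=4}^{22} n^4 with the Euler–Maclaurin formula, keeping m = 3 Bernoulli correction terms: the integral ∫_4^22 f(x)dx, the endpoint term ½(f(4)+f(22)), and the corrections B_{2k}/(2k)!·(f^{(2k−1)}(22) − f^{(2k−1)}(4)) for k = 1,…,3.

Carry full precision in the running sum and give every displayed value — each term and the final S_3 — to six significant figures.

S_3 ≈ 1.15130e+06

The integral term ∫_4^22 x^4 dx = 1.03052e+06.
Endpoint term: (f(4) + f(22))/2 = (256.000 + 234256)/2 = 117256.
Integral + boundary = 1.14778e+06.
Order-1 term: 1/12 · (42592.0 − 256.000) = 3528.00.
After k=1: 1.15131e+06.
Order-2 term: −1/720 · (528.000 − 96.0000) = -0.600000.
After k=2: 1.15130e+06.
Order-3 term: 1/30240 · (0.00000 − 0.00000) = 0.00000.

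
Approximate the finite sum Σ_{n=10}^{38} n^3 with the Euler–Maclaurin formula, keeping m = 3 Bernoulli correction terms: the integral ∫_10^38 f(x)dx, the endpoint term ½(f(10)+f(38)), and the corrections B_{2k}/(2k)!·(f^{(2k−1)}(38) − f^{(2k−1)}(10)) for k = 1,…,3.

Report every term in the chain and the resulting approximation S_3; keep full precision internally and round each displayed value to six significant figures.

S_3 ≈ 547056

The integral term ∫_10^38 x^3 dx = 518784.
Boundary: ½(f(10) + f(38)) = ½(1000.00 + 54872.0) = 27936.0.
Integral + boundary = 546720.
k=1: B_{2}/(2)! × [f^{(1)}(38) − f^{(1)}(10)] = 1/12 × (4332.00 − 300.000) = 336.000.
Running total after k=1: 547056.
k=2: B_{4}/(4)! × [f^{(3)}(38) − f^{(3)}(10)] = −1/720 × (6.00000 − 6.00000) = 0.00000.
Running total after k=2: 547056.
k=3: B_{6}/(6)! × [f^{(5)}(38) − f^{(5)}(10)] = 1/30240 × (0.00000 − 0.00000) = 0.00000.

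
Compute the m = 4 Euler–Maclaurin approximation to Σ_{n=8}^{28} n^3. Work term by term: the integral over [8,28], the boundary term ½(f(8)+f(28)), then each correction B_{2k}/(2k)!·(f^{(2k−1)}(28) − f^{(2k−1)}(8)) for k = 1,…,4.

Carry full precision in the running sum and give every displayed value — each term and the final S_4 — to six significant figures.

S_4 ≈ 164052

The integral term ∫_8^28 x^3 dx = 152640.
Endpoint term: (f(8) + f(28))/2 = (512.000 + 21952.0)/2 = 11232.0.
So far: 163872.
Order-1 term: 1/12 · (2352.00 − 192.000) = 180.000.
After k=1: 164052.
Order-2 term: −1/720 · (6.00000 − 6.00000) = 0.00000.
After k=2: 164052.
Order-3 term: 1/30240 · (0.00000 − 0.00000) = 0.00000.
After k=3: 164052.
Order-4 term: −1/1209600 · (0.00000 − 0.00000) = 0.00000.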